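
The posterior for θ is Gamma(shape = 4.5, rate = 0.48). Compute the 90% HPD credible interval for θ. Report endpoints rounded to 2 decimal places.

The posterior is unimodal and skewed, so the HPD interval has equal density at both endpoints and is the shortest 90% interval.
Solving f(2.53) = f(15.95) with F(15.95) − F(2.53) = 0.90 gives [2.53, 15.95].
For comparison, the equal-tailed interval is [3.46, 17.62]; the HPD is narrower and shifted toward the mode.

[2.53, 15.95]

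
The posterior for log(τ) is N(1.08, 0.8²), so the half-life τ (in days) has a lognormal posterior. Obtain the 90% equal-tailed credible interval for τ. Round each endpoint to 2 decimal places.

On the log scale the 90% interval is 1.08 ± 1.645 × 0.8 = [-0.2359, 2.3959].
Exponentiate: [e^-0.2359, e^2.3959] = [0.79, 10.98].

[0.79, 10.98]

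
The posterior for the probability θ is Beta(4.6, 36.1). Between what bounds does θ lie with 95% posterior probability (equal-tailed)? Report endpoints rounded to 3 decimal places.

[0.036, 0.225]

Posterior: Beta(4.6, 36.1).
Equal-tailed 95% interval: the 0.025 and 0.975 quantiles of Beta(4.6, 36.1).
Posterior mean ≈ 0.113, SD ≈ 0.049; a Normal approximation gives roughly [0.017, 0.209].
Exact: F⁻¹(0.025) = 0.036; F⁻¹(0.975) = 0.225.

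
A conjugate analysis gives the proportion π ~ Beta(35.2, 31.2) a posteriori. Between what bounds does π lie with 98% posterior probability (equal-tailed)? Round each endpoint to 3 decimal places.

Posterior: Beta(35.2, 31.2).
Equal-tailed 98% interval: the 0.01 and 0.99 quantiles of Beta(35.2, 31.2).
Posterior mean ≈ 0.530, SD ≈ 0.061; a Normal approximation gives roughly [0.389, 0.672].
Exact: F⁻¹(0.01) = 0.389; F⁻¹(0.99) = 0.669.

[0.389, 0.669]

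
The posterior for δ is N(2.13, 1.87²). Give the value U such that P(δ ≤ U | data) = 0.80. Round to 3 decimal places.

Need U with P(δ ≤ U) = 0.80: U = 2.13 + z_{0.2}·1.87.
z = 0.842; U = 2.13 + 0.842 × 1.87 = 3.704.

3.704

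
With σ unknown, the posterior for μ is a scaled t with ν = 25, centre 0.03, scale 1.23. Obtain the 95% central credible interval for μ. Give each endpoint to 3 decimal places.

The t_25 distribution is symmetric; the 95% interval is 0.03 ± t·1.23 with t_{0.975,25} = 2.060.
Half-width: 2.060 × 1.23 = 2.533.
0.03 − 2.533 = -2.503; 0.03 + 2.533 = 2.563.

[-2.503, 2.563]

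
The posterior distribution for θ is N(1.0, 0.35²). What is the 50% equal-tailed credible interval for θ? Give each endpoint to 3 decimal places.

[0.764, 1.236]

The posterior is symmetric, so the 50% equal-tailed interval is θ = 1.0 ± z·0.35 with z = 0.674.
Half-width: 0.674 × 0.35 = 0.236.
1.0 − 0.236 = 0.764; 1.0 + 0.236 = 1.236.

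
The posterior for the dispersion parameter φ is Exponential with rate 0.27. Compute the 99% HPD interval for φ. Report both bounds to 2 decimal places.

The exponential density is strictly decreasing on [0, ∞), so the HPD interval is anchored at 0: [0, q] with P(φ ≤ q) = 0.99.
q = −ln(1 − 0.99) / 0.27 = 4.6052 / 0.27 = 17.06.

[0.00, 17.06]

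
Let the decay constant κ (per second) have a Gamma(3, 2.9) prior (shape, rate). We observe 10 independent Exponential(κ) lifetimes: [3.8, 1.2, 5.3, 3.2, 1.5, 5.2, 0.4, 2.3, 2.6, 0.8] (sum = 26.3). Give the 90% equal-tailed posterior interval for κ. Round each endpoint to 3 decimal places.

[0.263, 0.666]

Posterior: Gamma(3+10, 2.9+26.3) = Gamma(13, 29.2) (shape, rate).
Equal-tailed 90% interval: Gamma(13, 29.2) quantiles at 0.05 and 0.95.
Posterior mean ≈ 0.445, SD ≈ 0.123; a Normal approximation gives roughly [0.242, 0.648].
Exact: lower = 0.263; upper = 0.666.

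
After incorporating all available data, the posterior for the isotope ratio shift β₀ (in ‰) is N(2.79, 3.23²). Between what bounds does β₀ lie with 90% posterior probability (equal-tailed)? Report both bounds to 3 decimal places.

The posterior is symmetric, so the 90% equal-tailed interval is β₀ = 2.79 ± z·3.23 with z = 1.645.
Half-width: 1.645 × 3.23 = 5.313.
2.79 − 5.313 = -2.523; 2.79 + 5.313 = 8.103.

[-2.523, 8.103]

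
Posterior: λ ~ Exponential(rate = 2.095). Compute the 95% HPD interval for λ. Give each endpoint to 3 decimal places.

[0.000, 1.430]

The exponential density is strictly decreasing on [0, ∞), so the HPD interval is anchored at 0: [0, q] with P(λ ≤ q) = 0.95.
q = −ln(1 − 0.95) / 2.095 = 2.9957 / 2.095 = 1.430.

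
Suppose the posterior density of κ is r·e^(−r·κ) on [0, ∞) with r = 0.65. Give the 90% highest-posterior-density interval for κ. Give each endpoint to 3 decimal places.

[0.000, 3.542]

The exponential density is strictly decreasing on [0, ∞), so the HPD interval is anchored at 0: [0, q] with P(κ ≤ q) = 0.90.
q = −ln(1 − 0.90) / 0.65 = 2.3026 / 0.65 = 3.542.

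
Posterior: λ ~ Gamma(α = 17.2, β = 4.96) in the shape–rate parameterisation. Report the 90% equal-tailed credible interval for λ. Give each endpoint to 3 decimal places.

[2.216, 4.948]

Posterior: Gamma(shape 17.2, rate 4.96).
Equal-tailed 90% interval: Gamma(17.2, 4.96) quantiles at 0.05 and 0.95.
Posterior mean ≈ 3.468, SD ≈ 0.836; a Normal approximation gives roughly [2.092, 4.843].
Exact: lower = 2.216; upper = 4.948.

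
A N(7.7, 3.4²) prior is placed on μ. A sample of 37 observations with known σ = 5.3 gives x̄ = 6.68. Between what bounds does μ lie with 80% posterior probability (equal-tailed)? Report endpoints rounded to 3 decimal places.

[5.661, 7.825]

Posterior precision = 1/3.4² + 37/5.3² = 0.0865 + 1.3172 = 1.4037, so posterior SD = 0.8440.
Posterior mean = (7.7/3.4² + 37·6.68/5.3²) / 1.4037 = 6.7429.
Interval: 6.7429 ± 1.282 × 0.8440 → [5.661, 7.825].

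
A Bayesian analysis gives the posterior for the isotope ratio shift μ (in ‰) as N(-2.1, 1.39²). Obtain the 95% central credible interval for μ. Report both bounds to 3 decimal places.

The posterior is symmetric, so the 95% equal-tailed interval is μ = -2.1 ± z·1.39 with z = 1.960.
Half-width: 1.960 × 1.39 = 2.724.
-2.1 − 2.724 = -4.824; -2.1 + 2.724 = 0.624.

[-4.824, 0.624]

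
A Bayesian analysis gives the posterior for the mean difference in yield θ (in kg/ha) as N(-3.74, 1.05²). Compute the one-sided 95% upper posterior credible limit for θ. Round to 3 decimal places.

-2.013

Need U with P(θ ≤ U) = 0.95: U = -3.74 + z_{0.05}·1.05.
z = 1.645; U = -3.74 + 1.645 × 1.05 = -2.013.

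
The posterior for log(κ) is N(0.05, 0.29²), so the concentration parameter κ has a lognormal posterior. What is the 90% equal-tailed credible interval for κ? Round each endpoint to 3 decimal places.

On the log scale the 90% interval is 0.05 ± 1.645 × 0.29 = [-0.4270, 0.5270].
Exponentiate: [e^-0.4270, e^0.5270] = [0.652, 1.694].

[0.652, 1.694]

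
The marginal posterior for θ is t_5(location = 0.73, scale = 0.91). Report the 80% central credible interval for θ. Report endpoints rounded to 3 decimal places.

[-0.613, 2.073]

The t_5 distribution is symmetric; the 80% interval is 0.73 ± t·0.91 with t_{0.9,5} = 1.476.
Half-width: 1.476 × 0.91 = 1.343.
0.73 − 1.343 = -0.613; 0.73 + 1.343 = 2.073.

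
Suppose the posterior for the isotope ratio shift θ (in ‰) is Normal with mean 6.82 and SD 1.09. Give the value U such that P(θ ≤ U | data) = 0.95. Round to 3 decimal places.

8.613

Need U with P(θ ≤ U) = 0.95: U = 6.82 + z_{0.05}·1.09.
z = 1.645; U = 6.82 + 1.645 × 1.09 = 8.613.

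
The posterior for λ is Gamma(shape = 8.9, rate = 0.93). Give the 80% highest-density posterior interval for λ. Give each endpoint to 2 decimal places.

The posterior is unimodal and skewed, so the HPD interval has equal density at both endpoints and is the shortest 80% interval.
Solving f(5.16) = f(13.03) with F(13.03) − F(5.16) = 0.80 gives [5.16, 13.03].
For comparison, the equal-tailed interval is [5.76, 13.84]; the HPD is narrower and shifted toward the mode.

[5.16, 13.03]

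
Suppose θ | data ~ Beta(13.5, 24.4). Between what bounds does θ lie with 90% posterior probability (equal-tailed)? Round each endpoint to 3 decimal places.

[0.234, 0.487]

Posterior: Beta(13.5, 24.4).
Equal-tailed 90% interval: the 0.05 and 0.95 quantiles of Beta(13.5, 24.4).
Posterior mean ≈ 0.356, SD ≈ 0.077; a Normal approximation gives roughly [0.230, 0.482].
Exact: F⁻¹(0.05) = 0.234; F⁻¹(0.95) = 0.487.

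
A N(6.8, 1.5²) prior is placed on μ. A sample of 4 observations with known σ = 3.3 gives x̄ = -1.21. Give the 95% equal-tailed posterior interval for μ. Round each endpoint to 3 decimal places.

[1.000, 5.351]

Posterior precision = 1/1.5² + 4/3.3² = 0.4444 + 0.3673 = 0.8118, so posterior SD = 1.1099.
Posterior mean = (6.8/1.5² + 4·-1.21/3.3²) / 0.8118 = 3.1756.
Interval: 3.1756 ± 1.960 × 1.1099 → [1.000, 5.351].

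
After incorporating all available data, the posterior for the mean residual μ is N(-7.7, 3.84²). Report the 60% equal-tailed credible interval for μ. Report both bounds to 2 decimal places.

The posterior is symmetric, so the 60% equal-tailed interval is μ = -7.7 ± z·3.84 with z = 0.842.
Half-width: 0.842 × 3.84 = 3.23.
-7.7 − 3.23 = -10.93; -7.7 + 3.23 = -4.47.

[-10.93, -4.47]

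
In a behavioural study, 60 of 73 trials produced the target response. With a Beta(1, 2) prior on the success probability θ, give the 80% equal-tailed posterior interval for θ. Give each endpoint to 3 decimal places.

Posterior: Beta(1+60, 2+13) = Beta(61, 15).
Equal-tailed 80% interval: the 0.1 and 0.9 quantiles of Beta(61, 15).
Posterior mean ≈ 0.803, SD ≈ 0.045; a Normal approximation gives roughly [0.745, 0.861].
Exact: F⁻¹(0.1) = 0.743; F⁻¹(0.9) = 0.859.

[0.743, 0.859]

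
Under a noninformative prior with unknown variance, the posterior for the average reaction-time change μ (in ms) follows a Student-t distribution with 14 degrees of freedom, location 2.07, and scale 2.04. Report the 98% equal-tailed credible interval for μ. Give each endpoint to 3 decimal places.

[-3.284, 7.424]

The t_14 distribution is symmetric; the 98% interval is 2.07 ± t·2.04 with t_{0.99,14} = 2.624.
Half-width: 2.624 × 2.04 = 5.354.
2.07 − 5.354 = -3.284; 2.07 + 5.354 = 7.424.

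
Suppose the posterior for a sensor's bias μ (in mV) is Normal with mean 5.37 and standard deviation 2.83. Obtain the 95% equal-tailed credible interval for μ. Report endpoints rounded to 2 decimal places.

[-0.18, 10.92]

The posterior is symmetric, so the 95% equal-tailed interval is μ = 5.37 ± z·2.83 with z = 1.960.
Half-width: 1.960 × 2.83 = 5.55.
5.37 − 5.55 = -0.18; 5.37 + 5.55 = 10.92.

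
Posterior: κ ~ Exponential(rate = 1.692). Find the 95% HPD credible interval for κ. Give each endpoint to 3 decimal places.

The exponential density is strictly decreasing on [0, ∞), so the HPD interval is anchored at 0: [0, q] with P(κ ≤ q) = 0.95.
q = −ln(1 − 0.95) / 1.692 = 2.9957 / 1.692 = 1.771.

[0.000, 1.771]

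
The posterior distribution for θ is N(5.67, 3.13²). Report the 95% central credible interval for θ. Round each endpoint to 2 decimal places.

[-0.46, 11.80]

The posterior is symmetric, so the 95% equal-tailed interval is θ = 5.67 ± z·3.13 with z = 1.960.
Half-width: 1.960 × 3.13 = 6.13.
5.67 − 6.13 = -0.46; 5.67 + 6.13 = 11.80.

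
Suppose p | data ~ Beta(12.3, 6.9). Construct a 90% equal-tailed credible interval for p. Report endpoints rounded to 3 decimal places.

Posterior: Beta(12.3, 6.9).
Equal-tailed 90% interval: the 0.05 and 0.95 quantiles of Beta(12.3, 6.9).
Posterior mean ≈ 0.641, SD ≈ 0.107; a Normal approximation gives roughly [0.465, 0.816].
Exact: F⁻¹(0.05) = 0.456; F⁻¹(0.95) = 0.808.

[0.456, 0.808]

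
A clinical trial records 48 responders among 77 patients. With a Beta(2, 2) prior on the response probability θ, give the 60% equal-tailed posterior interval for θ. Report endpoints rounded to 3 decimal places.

Posterior: Beta(2+48, 2+29) = Beta(50, 31).
Equal-tailed 60% interval: the 0.2 and 0.8 quantiles of Beta(50, 31).
Posterior mean ≈ 0.617, SD ≈ 0.054; a Normal approximation gives roughly [0.572, 0.662].
Exact: F⁻¹(0.2) = 0.572; F⁻¹(0.8) = 0.663.

[0.572, 0.663]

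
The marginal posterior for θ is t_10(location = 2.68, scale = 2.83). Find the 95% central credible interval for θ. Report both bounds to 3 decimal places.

The t_10 distribution is symmetric; the 95% interval is 2.68 ± t·2.83 with t_{0.975,10} = 2.228.
Half-width: 2.228 × 2.83 = 6.306.
2.68 − 6.306 = -3.626; 2.68 + 6.306 = 8.986.

[-3.626, 8.986]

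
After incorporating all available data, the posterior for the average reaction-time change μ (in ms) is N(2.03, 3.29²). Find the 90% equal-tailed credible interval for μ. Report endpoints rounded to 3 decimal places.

The posterior is symmetric, so the 90% equal-tailed interval is μ = 2.03 ± z·3.29 with z = 1.645.
Half-width: 1.645 × 3.29 = 5.412.
2.03 − 5.412 = -3.382; 2.03 + 5.412 = 7.442.

[-3.382, 7.442]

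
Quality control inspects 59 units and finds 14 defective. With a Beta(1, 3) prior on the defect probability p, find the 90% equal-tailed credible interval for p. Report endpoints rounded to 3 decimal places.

[0.155, 0.330]

Posterior: Beta(1+14, 3+45) = Beta(15, 48).
Equal-tailed 90% interval: the 0.05 and 0.95 quantiles of Beta(15, 48).
Posterior mean ≈ 0.238, SD ≈ 0.053; a Normal approximation gives roughly [0.151, 0.326].
Exact: F⁻¹(0.05) = 0.155; F⁻¹(0.95) = 0.330.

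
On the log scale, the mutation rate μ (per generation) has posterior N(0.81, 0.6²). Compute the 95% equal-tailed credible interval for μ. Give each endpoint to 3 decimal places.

On the log scale the 95% interval is 0.81 ± 1.960 × 0.6 = [-0.3660, 1.9860].
Exponentiate: [e^-0.3660, e^1.9860] = [0.694, 7.286].

[0.694, 7.286]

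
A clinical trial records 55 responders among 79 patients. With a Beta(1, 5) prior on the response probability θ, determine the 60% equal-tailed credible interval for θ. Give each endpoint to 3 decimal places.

[0.616, 0.702]

Posterior: Beta(1+55, 5+24) = Beta(56, 29).
Equal-tailed 60% interval: the 0.2 and 0.8 quantiles of Beta(56, 29).
Posterior mean ≈ 0.659, SD ≈ 0.051; a Normal approximation gives roughly [0.616, 0.702].
Exact: F⁻¹(0.2) = 0.616; F⁻¹(0.8) = 0.702.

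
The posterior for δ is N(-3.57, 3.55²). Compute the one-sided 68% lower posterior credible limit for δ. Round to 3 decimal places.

Need L with P(δ ≥ L) = 0.68: L = -3.57 − z_{0.32}·3.55.
z = 0.468; L = -3.57 − 0.468 × 3.55 = -5.230.

-5.230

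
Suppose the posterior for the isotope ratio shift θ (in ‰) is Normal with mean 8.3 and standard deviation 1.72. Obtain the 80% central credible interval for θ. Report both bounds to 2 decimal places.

The posterior is symmetric, so the 80% equal-tailed interval is θ = 8.3 ± z·1.72 with z = 1.282.
Half-width: 1.282 × 1.72 = 2.20.
8.3 − 2.20 = 6.10; 8.3 + 2.20 = 10.50.

[6.10, 10.50]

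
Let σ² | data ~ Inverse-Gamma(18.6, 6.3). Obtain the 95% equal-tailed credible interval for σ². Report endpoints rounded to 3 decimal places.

[0.225, 0.566]

Inverse-Gamma(18.6, 6.3) quantiles: F⁻¹(0.025) and F⁻¹(0.975).
Equivalently, 1/σ² ~ Gamma(18.6, rate = 6.3); invert its 0.975 and 0.025 quantiles.
Posterior mean ≈ 0.358, SD ≈ 0.088; a Normal approximation gives roughly [0.186, 0.530].
Exact: lower = 0.225; upper = 0.566.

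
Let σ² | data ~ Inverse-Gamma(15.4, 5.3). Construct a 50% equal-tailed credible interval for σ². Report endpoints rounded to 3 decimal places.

Inverse-Gamma(15.4, 5.3) quantiles: F⁻¹(0.25) and F⁻¹(0.75).
Equivalently, 1/σ² ~ Gamma(15.4, rate = 5.3); invert its 0.75 and 0.25 quantiles.
Posterior mean ≈ 0.368, SD ≈ 0.101; a Normal approximation gives roughly [0.300, 0.436].
Exact: lower = 0.297; upper = 0.421.

[0.297, 0.421]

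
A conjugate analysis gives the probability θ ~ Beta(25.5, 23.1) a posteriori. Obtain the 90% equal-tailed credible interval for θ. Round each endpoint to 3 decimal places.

[0.407, 0.641]

Posterior: Beta(25.5, 23.1).
Equal-tailed 90% interval: the 0.05 and 0.95 quantiles of Beta(25.5, 23.1).
Posterior mean ≈ 0.525, SD ≈ 0.071; a Normal approximation gives roughly [0.408, 0.641].
Exact: F⁻¹(0.05) = 0.407; F⁻¹(0.95) = 0.641.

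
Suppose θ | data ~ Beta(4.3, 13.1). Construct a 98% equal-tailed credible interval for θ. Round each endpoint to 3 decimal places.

[0.063, 0.513]

Posterior: Beta(4.3, 13.1).
Equal-tailed 98% interval: the 0.01 and 0.99 quantiles of Beta(4.3, 13.1).
Posterior mean ≈ 0.247, SD ≈ 0.101; a Normal approximation gives roughly [0.013, 0.481].
Exact: F⁻¹(0.01) = 0.063; F⁻¹(0.99) = 0.513.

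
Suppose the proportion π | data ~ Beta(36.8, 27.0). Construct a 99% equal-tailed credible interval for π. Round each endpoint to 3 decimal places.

Posterior: Beta(36.8, 27.0).
Equal-tailed 99% interval: the 0.005 and 0.995 quantiles of Beta(36.8, 27.0).
Posterior mean ≈ 0.577, SD ≈ 0.061; a Normal approximation gives roughly [0.419, 0.735].
Exact: F⁻¹(0.005) = 0.416; F⁻¹(0.995) = 0.728.

[0.416, 0.728]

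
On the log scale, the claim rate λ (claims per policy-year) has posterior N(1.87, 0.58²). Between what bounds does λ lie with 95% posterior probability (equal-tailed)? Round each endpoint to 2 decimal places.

On the log scale the 95% interval is 1.87 ± 1.960 × 0.58 = [0.7332, 3.0068].
Exponentiate: [e^0.7332, e^3.0068] = [2.08, 20.22].

[2.08, 20.22]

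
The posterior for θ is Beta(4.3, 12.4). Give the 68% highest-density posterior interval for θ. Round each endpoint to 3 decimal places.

[0.133, 0.339]

The posterior is unimodal and skewed, so the HPD interval has equal density at both endpoints and is the shortest 68% interval.
Solving f(0.133) = f(0.339) with F(0.339) − F(0.133) = 0.68 gives [0.133, 0.339].
For comparison, the equal-tailed interval is [0.153, 0.363]; the HPD is narrower and shifted toward the mode.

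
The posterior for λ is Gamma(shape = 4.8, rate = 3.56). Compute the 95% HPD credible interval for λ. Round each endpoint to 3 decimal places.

The posterior is unimodal and skewed, so the HPD interval has equal density at both endpoints and is the shortest 95% interval.
Solving f(0.310) = f(2.567) with F(2.567) − F(0.310) = 0.95 gives [0.310, 2.567].
For comparison, the equal-tailed interval is [0.425, 2.795]; the HPD is narrower and shifted toward the mode.

[0.310, 2.567]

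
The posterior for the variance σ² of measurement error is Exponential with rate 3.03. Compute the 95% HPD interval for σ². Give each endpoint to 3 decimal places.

[0.000, 0.989]

The exponential density is strictly decreasing on [0, ∞), so the HPD interval is anchored at 0: [0, q] with P(σ² ≤ q) = 0.95.
q = −ln(1 − 0.95) / 3.03 = 2.9957 / 3.03 = 0.989.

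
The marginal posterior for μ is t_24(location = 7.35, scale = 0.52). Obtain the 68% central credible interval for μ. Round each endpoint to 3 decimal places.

[6.822, 7.878]

The t_24 distribution is symmetric; the 68% interval is 7.35 ± t·0.52 with t_{0.84,24} = 1.015.
Half-width: 1.015 × 0.52 = 0.528.
7.35 − 0.528 = 6.822; 7.35 + 0.528 = 7.878.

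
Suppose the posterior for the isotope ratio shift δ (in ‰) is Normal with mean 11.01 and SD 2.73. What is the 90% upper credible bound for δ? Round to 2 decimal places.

14.51

Need U with P(δ ≤ U) = 0.90: U = 11.01 + z_{0.1}·2.73.
z = 1.282; U = 11.01 + 1.282 × 2.73 = 14.51.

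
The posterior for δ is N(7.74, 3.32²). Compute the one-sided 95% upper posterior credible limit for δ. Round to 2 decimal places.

13.20

Need U with P(δ ≤ U) = 0.95: U = 7.74 + z_{0.05}·3.32.
z = 1.645; U = 7.74 + 1.645 × 3.32 = 13.20.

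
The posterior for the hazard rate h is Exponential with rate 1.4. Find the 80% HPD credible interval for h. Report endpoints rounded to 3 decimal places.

[0.000, 1.150]

The exponential density is strictly decreasing on [0, ∞), so the HPD interval is anchored at 0: [0, q] with P(h ≤ q) = 0.80.
q = −ln(1 − 0.80) / 1.4 = 1.6094 / 1.4 = 1.150.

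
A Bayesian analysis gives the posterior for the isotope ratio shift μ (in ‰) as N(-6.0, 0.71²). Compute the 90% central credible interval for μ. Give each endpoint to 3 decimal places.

[-7.168, -4.832]

The posterior is symmetric, so the 90% equal-tailed interval is μ = -6.0 ± z·0.71 with z = 1.645.
Half-width: 1.645 × 0.71 = 1.168.
-6.0 − 1.168 = -7.168; -6.0 + 1.168 = -4.832.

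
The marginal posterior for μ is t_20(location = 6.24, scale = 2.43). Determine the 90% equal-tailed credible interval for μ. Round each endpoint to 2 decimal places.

[2.05, 10.43]

The t_20 distribution is symmetric; the 90% interval is 6.24 ± t·2.43 with t_{0.95,20} = 1.725.
Half-width: 1.725 × 2.43 = 4.19.
6.24 − 4.19 = 2.05; 6.24 + 4.19 = 10.43.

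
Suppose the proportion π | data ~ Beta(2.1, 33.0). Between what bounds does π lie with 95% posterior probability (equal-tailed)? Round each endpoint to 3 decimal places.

Posterior: Beta(2.1, 33.0).
Equal-tailed 95% interval: the 0.025 and 0.975 quantiles of Beta(2.1, 33.0).
Posterior mean ≈ 0.060, SD ≈ 0.039; a Normal approximation gives roughly [-0.018, 0.137].
Exact: F⁻¹(0.025) = 0.008; F⁻¹(0.975) = 0.157.

[0.008, 0.157]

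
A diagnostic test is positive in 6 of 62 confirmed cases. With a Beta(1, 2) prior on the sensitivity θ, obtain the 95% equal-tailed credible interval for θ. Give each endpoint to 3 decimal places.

[0.045, 0.193]

Posterior: Beta(1+6, 2+56) = Beta(7, 58).
Equal-tailed 95% interval: the 0.025 and 0.975 quantiles of Beta(7, 58).
Posterior mean ≈ 0.108, SD ≈ 0.038; a Normal approximation gives roughly [0.033, 0.182].
Exact: F⁻¹(0.025) = 0.045; F⁻¹(0.975) = 0.193.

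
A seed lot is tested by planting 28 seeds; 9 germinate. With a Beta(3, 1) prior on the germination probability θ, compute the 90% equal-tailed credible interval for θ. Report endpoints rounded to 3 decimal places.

Posterior: Beta(3+9, 1+19) = Beta(12, 20).
Equal-tailed 90% interval: the 0.05 and 0.95 quantiles of Beta(12, 20).
Posterior mean ≈ 0.375, SD ≈ 0.084; a Normal approximation gives roughly [0.236, 0.514].
Exact: F⁻¹(0.05) = 0.241; F⁻¹(0.95) = 0.518.

[0.241, 0.518]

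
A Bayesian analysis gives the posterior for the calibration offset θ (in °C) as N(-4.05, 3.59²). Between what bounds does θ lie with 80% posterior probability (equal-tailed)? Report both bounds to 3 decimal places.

The posterior is symmetric, so the 80% equal-tailed interval is θ = -4.05 ± z·3.59 with z = 1.282.
Half-width: 1.282 × 3.59 = 4.601.
-4.05 − 4.601 = -8.651; -4.05 + 4.601 = 0.551.

[-8.651, 0.551]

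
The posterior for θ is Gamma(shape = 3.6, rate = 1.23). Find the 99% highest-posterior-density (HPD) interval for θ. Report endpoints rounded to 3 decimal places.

[0.224, 7.707]

The posterior is unimodal and skewed, so the HPD interval has equal density at both endpoints and is the shortest 99% interval.
Solving f(0.224) = f(7.707) with F(7.707) − F(0.224) = 0.99 gives [0.224, 7.707].
For comparison, the equal-tailed interval is [0.430, 8.381]; the HPD is narrower and shifted toward the mode.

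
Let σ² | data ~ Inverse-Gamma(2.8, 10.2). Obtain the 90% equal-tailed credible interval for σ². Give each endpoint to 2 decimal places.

[1.70, 14.23]

Inverse-Gamma(2.8, 10.2) quantiles: F⁻¹(0.05) and F⁻¹(0.95).
Equivalently, 1/σ² ~ Gamma(2.8, rate = 10.2); invert its 0.95 and 0.05 quantiles.
Posterior mean ≈ 5.67, SD ≈ 6.34; a Normal approximation gives roughly [-4.75, 16.09].
Exact: lower = 1.70; upper = 14.23.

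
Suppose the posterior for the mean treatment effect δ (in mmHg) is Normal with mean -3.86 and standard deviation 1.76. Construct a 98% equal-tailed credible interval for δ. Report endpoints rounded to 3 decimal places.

The posterior is symmetric, so the 98% equal-tailed interval is δ = -3.86 ± z·1.76 with z = 2.326.
Half-width: 2.326 × 1.76 = 4.094.
-3.86 − 4.094 = -7.954; -3.86 + 4.094 = 0.234.

[-7.954, 0.234]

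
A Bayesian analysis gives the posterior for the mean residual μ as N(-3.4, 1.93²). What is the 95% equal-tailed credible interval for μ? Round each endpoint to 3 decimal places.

[-7.183, 0.383]

The posterior is symmetric, so the 95% equal-tailed interval is μ = -3.4 ± z·1.93 with z = 1.960.
Half-width: 1.960 × 1.93 = 3.783.
-3.4 − 3.783 = -7.183; -3.4 + 3.783 = 0.383.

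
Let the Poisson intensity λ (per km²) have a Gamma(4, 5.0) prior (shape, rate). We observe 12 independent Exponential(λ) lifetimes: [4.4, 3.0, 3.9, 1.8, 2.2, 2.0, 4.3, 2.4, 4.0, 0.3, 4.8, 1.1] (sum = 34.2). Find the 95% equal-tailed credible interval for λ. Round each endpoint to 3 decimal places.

Posterior: Gamma(4+12, 5.0+34.2) = Gamma(16, 39.2) (shape, rate).
Equal-tailed 95% interval: Gamma(16, 39.2) quantiles at 0.025 and 0.975.
Posterior mean ≈ 0.408, SD ≈ 0.102; a Normal approximation gives roughly [0.208, 0.608].
Exact: lower = 0.233; upper = 0.631.

[0.233, 0.631]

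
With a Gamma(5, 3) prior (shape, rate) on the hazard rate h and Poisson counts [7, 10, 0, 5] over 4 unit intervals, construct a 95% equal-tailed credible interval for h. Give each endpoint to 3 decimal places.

[2.542, 5.442]

Posterior: Gamma(5+22, 3+4) = Gamma(27, 7) (shape, rate).
Equal-tailed 95% interval: Gamma(27, 7) quantiles at 0.025 and 0.975.
Posterior mean ≈ 3.857, SD ≈ 0.742; a Normal approximation gives roughly [2.402, 5.312].
Exact: lower = 2.542; upper = 5.442.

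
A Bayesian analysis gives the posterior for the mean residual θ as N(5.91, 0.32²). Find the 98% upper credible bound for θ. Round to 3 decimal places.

Need U with P(θ ≤ U) = 0.98: U = 5.91 + z_{0.02}·0.32.
z = 2.054; U = 5.91 + 2.054 × 0.32 = 6.567.

6.567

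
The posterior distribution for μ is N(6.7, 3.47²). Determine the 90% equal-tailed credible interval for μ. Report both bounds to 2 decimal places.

[0.99, 12.41]

The posterior is symmetric, so the 90% equal-tailed interval is μ = 6.7 ± z·3.47 with z = 1.645.
Half-width: 1.645 × 3.47 = 5.71.
6.7 − 5.71 = 0.99; 6.7 + 5.71 = 12.41.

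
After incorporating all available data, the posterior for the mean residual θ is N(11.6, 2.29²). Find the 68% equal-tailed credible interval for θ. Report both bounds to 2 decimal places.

[9.32, 13.88]

The posterior is symmetric, so the 68% equal-tailed interval is θ = 11.6 ± z·2.29 with z = 0.994.
Half-width: 0.994 × 2.29 = 2.28.
11.6 − 2.28 = 9.32; 11.6 + 2.28 = 13.88.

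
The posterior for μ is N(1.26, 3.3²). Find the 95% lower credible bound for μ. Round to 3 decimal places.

Need L with P(μ ≥ L) = 0.95: L = 1.26 − z_{0.05}·3.3.
z = 1.645; L = 1.26 − 1.645 × 3.3 = -4.168.

-4.168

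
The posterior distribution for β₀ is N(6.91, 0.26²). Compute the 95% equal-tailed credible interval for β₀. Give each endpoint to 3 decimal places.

The posterior is symmetric, so the 95% equal-tailed interval is β₀ = 6.91 ± z·0.26 with z = 1.960.
Half-width: 1.960 × 0.26 = 0.510.
6.91 − 0.510 = 6.400; 6.91 + 0.510 = 7.420.

[6.400, 7.420]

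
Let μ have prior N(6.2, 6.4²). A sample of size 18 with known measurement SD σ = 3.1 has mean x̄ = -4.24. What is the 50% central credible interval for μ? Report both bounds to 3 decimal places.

[-4.595, -3.616]

Posterior precision = 1/6.4² + 18/3.1² = 0.0244 + 1.8730 = 1.8975, so posterior SD = 0.7260.
Posterior mean = (6.2/6.4² + 18·-4.24/3.1²) / 1.8975 = -4.1057.
Interval: -4.1057 ± 0.674 × 0.7260 → [-4.595, -3.616].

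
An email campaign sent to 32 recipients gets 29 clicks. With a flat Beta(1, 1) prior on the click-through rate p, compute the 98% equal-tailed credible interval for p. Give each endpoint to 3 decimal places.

Posterior: Beta(1+29, 1+3) = Beta(30, 4).
Equal-tailed 98% interval: the 0.01 and 0.99 quantiles of Beta(30, 4).
Posterior mean ≈ 0.882, SD ≈ 0.054; a Normal approximation gives roughly [0.756, 1.009].
Exact: F⁻¹(0.01) = 0.727; F⁻¹(0.99) = 0.974.

[0.727, 0.974]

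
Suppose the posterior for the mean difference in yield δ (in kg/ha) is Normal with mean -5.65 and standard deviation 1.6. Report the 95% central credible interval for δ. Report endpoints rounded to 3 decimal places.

The posterior is symmetric, so the 95% equal-tailed interval is δ = -5.65 ± z·1.6 with z = 1.960.
Half-width: 1.960 × 1.6 = 3.136.
-5.65 − 3.136 = -8.786; -5.65 + 3.136 = -2.514.

[-8.786, -2.514]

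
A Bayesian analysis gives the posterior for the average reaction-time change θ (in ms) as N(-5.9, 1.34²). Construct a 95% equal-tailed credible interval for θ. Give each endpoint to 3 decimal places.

[-8.526, -3.274]

The posterior is symmetric, so the 95% equal-tailed interval is θ = -5.9 ± z·1.34 with z = 1.960.
Half-width: 1.960 × 1.34 = 2.626.
-5.9 − 2.626 = -8.526; -5.9 + 2.626 = -3.274.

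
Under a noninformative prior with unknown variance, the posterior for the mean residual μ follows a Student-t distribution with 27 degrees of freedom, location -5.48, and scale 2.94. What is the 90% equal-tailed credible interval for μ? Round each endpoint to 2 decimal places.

[-10.49, -0.47]

The t_27 distribution is symmetric; the 90% interval is -5.48 ± t·2.94 with t_{0.95,27} = 1.703.
Half-width: 1.703 × 2.94 = 5.01.
-5.48 − 5.01 = -10.49; -5.48 + 5.01 = -0.47.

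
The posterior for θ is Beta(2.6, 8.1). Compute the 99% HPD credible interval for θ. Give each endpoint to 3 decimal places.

The posterior is unimodal and skewed, so the HPD interval has equal density at both endpoints and is the shortest 99% interval.
Solving f(0.012) = f(0.588) with F(0.588) − F(0.012) = 0.99 gives [0.012, 0.588].
For comparison, the equal-tailed interval is [0.026, 0.621]; the HPD is narrower and shifted toward the mode.

[0.012, 0.588]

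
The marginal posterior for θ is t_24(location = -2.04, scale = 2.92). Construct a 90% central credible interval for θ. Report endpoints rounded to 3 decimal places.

[-7.036, 2.956]

The t_24 distribution is symmetric; the 90% interval is -2.04 ± t·2.92 with t_{0.95,24} = 1.711.
Half-width: 1.711 × 2.92 = 4.996.
-2.04 − 4.996 = -7.036; -2.04 + 4.996 = 2.956.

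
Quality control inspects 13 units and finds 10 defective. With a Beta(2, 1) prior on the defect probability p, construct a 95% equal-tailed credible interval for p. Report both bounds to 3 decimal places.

Posterior: Beta(2+10, 1+3) = Beta(12, 4).
Equal-tailed 95% interval: the 0.025 and 0.975 quantiles of Beta(12, 4).
Posterior mean ≈ 0.750, SD ≈ 0.105; a Normal approximation gives roughly [0.544, 0.956].
Exact: F⁻¹(0.025) = 0.519; F⁻¹(0.975) = 0.922.

[0.519, 0.922]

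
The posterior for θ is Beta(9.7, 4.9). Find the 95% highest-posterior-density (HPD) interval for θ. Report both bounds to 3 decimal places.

The posterior is unimodal and skewed, so the HPD interval has equal density at both endpoints and is the shortest 95% interval.
Solving f(0.431) = f(0.886) with F(0.886) − F(0.431) = 0.95 gives [0.431, 0.886].
For comparison, the equal-tailed interval is [0.413, 0.873]; the HPD is narrower and shifted toward the mode.

[0.431, 0.886]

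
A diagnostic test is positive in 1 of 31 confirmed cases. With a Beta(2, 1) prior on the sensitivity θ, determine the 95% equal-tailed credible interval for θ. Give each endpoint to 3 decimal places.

Posterior: Beta(2+1, 1+30) = Beta(3, 31).
Equal-tailed 95% interval: the 0.025 and 0.975 quantiles of Beta(3, 31).
Posterior mean ≈ 0.088, SD ≈ 0.048; a Normal approximation gives roughly [-0.006, 0.182].
Exact: F⁻¹(0.025) = 0.019; F⁻¹(0.975) = 0.202.

[0.019, 0.202]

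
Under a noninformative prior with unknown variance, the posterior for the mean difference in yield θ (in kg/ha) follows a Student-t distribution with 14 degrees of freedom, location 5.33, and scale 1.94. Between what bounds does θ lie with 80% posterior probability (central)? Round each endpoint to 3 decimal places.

The t_14 distribution is symmetric; the 80% interval is 5.33 ± t·1.94 with t_{0.9,14} = 1.345.
Half-width: 1.345 × 1.94 = 2.609.
5.33 − 2.609 = 2.721; 5.33 + 2.609 = 7.939.

[2.721, 7.939]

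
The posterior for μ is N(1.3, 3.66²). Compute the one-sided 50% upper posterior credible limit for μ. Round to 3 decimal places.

Need U with P(μ ≤ U) = 0.50: U = 1.3 + z_{0.5}·3.66.
z = 0.000; U = 1.3 + 0.000 × 3.66 = 1.300.

1.300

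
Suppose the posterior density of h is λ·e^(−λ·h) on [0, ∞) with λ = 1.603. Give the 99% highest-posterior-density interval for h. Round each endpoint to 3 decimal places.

[0.000, 2.873]

The exponential density is strictly decreasing on [0, ∞), so the HPD interval is anchored at 0: [0, q] with P(h ≤ q) = 0.99.
q = −ln(1 − 0.99) / 1.603 = 4.6052 / 1.603 = 2.873.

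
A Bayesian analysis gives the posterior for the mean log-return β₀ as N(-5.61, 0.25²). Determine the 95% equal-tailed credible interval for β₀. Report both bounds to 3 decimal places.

[-6.100, -5.120]

The posterior is symmetric, so the 95% equal-tailed interval is β₀ = -5.61 ± z·0.25 with z = 1.960.
Half-width: 1.960 × 0.25 = 0.490.
-5.61 − 0.490 = -6.100; -5.61 + 0.490 = -5.120.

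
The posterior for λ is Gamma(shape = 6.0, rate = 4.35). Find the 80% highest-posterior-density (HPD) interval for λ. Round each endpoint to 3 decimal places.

The posterior is unimodal and skewed, so the HPD interval has equal density at both endpoints and is the shortest 80% interval.
Solving f(0.603) = f(1.955) with F(1.955) − F(0.603) = 0.80 gives [0.603, 1.955].
For comparison, the equal-tailed interval is [0.725, 2.132]; the HPD is narrower and shifted toward the mode.

[0.603, 1.955]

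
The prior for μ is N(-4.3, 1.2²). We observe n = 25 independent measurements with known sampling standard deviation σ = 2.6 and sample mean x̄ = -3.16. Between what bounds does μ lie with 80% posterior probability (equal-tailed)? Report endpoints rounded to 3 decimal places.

[-3.952, -2.729]

Posterior precision = 1/1.2² + 25/2.6² = 0.6944 + 3.6982 = 4.3927, so posterior SD = 0.4771.
Posterior mean = (-4.3/1.2² + 25·-3.16/2.6²) / 4.3927 = -3.3402.
Interval: -3.3402 ± 1.282 × 0.4771 → [-3.952, -2.729].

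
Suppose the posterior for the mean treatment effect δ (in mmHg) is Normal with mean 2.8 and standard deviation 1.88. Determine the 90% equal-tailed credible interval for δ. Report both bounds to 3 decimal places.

[-0.292, 5.892]

The posterior is symmetric, so the 90% equal-tailed interval is δ = 2.8 ± z·1.88 with z = 1.645.
Half-width: 1.645 × 1.88 = 3.092.
2.8 − 3.092 = -0.292; 2.8 + 3.092 = 5.892.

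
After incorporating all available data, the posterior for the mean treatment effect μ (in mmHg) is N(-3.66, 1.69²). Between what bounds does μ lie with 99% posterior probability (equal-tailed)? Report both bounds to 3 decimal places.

The posterior is symmetric, so the 99% equal-tailed interval is μ = -3.66 ± z·1.69 with z = 2.576.
Half-width: 2.576 × 1.69 = 4.353.
-3.66 − 4.353 = -8.013; -3.66 + 4.353 = 0.693.

[-8.013, 0.693]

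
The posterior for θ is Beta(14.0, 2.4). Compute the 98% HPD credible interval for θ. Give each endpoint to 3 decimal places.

The posterior is unimodal and skewed, so the HPD interval has equal density at both endpoints and is the shortest 98% interval.
Solving f(0.638) = f(0.994) with F(0.994) − F(0.638) = 0.98 gives [0.638, 0.994].
For comparison, the equal-tailed interval is [0.605, 0.983]; the HPD is narrower and shifted toward the mode.

[0.638, 0.994]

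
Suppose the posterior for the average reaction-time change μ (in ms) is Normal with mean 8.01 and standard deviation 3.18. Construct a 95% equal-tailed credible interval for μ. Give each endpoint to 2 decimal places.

The posterior is symmetric, so the 95% equal-tailed interval is μ = 8.01 ± z·3.18 with z = 1.960.
Half-width: 1.960 × 3.18 = 6.23.
8.01 − 6.23 = 1.78; 8.01 + 6.23 = 14.24.

[1.78, 14.24]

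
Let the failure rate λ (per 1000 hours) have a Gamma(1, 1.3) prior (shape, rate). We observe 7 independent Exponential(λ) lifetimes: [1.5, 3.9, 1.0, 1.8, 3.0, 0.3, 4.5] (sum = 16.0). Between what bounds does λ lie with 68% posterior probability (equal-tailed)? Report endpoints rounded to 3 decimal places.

Posterior: Gamma(1+7, 1.3+16.0) = Gamma(8, 17.3) (shape, rate).
Equal-tailed 68% interval: Gamma(8, 17.3) quantiles at 0.16 and 0.84.
Posterior mean ≈ 0.462, SD ≈ 0.163; a Normal approximation gives roughly [0.300, 0.625].
Exact: lower = 0.303; upper = 0.621.

[0.303, 0.621]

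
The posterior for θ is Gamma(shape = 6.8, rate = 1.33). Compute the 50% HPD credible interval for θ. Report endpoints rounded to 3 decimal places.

The posterior is unimodal and skewed, so the HPD interval has equal density at both endpoints and is the shortest 50% interval.
Solving f(3.236) = f(5.720) with F(5.720) − F(3.236) = 0.50 gives [3.236, 5.720].
For comparison, the equal-tailed interval is [3.691, 6.265]; the HPD is narrower and shifted toward the mode.

[3.236, 5.720]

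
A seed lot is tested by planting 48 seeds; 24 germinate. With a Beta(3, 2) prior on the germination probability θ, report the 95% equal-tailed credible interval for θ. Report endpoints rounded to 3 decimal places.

Posterior: Beta(3+24, 2+24) = Beta(27, 26).
Equal-tailed 95% interval: the 0.025 and 0.975 quantiles of Beta(27, 26).
Posterior mean ≈ 0.509, SD ≈ 0.068; a Normal approximation gives roughly [0.376, 0.643].
Exact: F⁻¹(0.025) = 0.376; F⁻¹(0.975) = 0.642.

[0.376, 0.642]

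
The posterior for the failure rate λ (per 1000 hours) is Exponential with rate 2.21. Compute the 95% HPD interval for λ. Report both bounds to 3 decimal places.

The exponential density is strictly decreasing on [0, ∞), so the HPD interval is anchored at 0: [0, q] with P(λ ≤ q) = 0.95.
q = −ln(1 − 0.95) / 2.21 = 2.9957 / 2.21 = 1.356.

[0.000, 1.356]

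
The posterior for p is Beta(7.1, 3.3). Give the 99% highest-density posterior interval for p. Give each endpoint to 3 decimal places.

[0.322, 0.963]

The posterior is unimodal and skewed, so the HPD interval has equal density at both endpoints and is the shortest 99% interval.
Solving f(0.322) = f(0.963) with F(0.963) − F(0.322) = 0.99 gives [0.322, 0.963].
For comparison, the equal-tailed interval is [0.298, 0.949]; the HPD is narrower and shifted toward the mode.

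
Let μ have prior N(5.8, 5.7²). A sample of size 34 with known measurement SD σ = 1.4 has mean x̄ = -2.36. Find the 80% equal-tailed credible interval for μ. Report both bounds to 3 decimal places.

Posterior precision = 1/5.7² + 34/1.4² = 0.0308 + 17.3469 = 17.3777, so posterior SD = 0.2399.
Posterior mean = (5.8/5.7² + 34·-2.36/1.4²) / 17.3777 = -2.3455.
Interval: -2.3455 ± 1.282 × 0.2399 → [-2.653, -2.038].

[-2.653, -2.038]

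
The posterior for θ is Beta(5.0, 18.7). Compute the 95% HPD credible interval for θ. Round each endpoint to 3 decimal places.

The posterior is unimodal and skewed, so the HPD interval has equal density at both endpoints and is the shortest 95% interval.
Solving f(0.063) = f(0.373) with F(0.373) − F(0.063) = 0.95 gives [0.063, 0.373].
For comparison, the equal-tailed interval is [0.076, 0.392]; the HPD is narrower and shifted toward the mode.

[0.063, 0.373]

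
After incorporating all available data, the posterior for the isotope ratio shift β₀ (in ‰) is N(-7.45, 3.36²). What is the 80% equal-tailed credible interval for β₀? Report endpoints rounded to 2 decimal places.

[-11.76, -3.14]

The posterior is symmetric, so the 80% equal-tailed interval is β₀ = -7.45 ± z·3.36 with z = 1.282.
Half-width: 1.282 × 3.36 = 4.31.
-7.45 − 4.31 = -11.76; -7.45 + 4.31 = -3.14.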